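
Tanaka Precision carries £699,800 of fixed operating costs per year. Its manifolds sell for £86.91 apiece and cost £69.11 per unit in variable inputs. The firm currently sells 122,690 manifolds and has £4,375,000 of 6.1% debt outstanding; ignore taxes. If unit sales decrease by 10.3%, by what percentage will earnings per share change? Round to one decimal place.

Contribution at this volume is 122,690 × £17.80 = £2,183,882.00.
Subtracting fixed costs: EBIT = £2,183,882.00 − £699,800 = £1,484,082.00.
Interest = £266,875.00, so EBIT − I = £1,217,207.00.
DCL = total CM / (EBIT − I) = £2,183,882.00 / £1,217,207.00 = 1.7942.
EPS therefore changes by 1.7942 × (-10.3%) = -18.5%.

-18.5%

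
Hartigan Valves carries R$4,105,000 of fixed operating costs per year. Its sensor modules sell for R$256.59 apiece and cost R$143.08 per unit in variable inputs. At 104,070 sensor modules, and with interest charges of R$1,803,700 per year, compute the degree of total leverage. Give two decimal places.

Total contribution margin = 104,070 × R$113.51 = R$11,812,985.70.
Operating income = contribution − fixed costs = R$11,812,985.70 − R$4,105,000 = R$7,707,985.70. Interest = R$1,803,700.00.
DOL = R$11,812,985.70 ÷ R$7,707,985.70 = 1.5326; DFL = R$7,707,985.70 ÷ R$5,904,285.70 = 1.3055.
Combined leverage = 1.5326 × 1.3055 = 2.0008.

2.00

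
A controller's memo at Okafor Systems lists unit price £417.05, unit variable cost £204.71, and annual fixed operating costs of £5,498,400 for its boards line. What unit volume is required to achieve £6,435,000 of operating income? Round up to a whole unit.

56,200 boards

Unit CM = price − variable cost = £417.05 − £204.71 = £212.34.
Required volume = (fixed costs + target profit) ÷ CM = (£5,498,400 + £6,435,000) ÷ £212.34 = 56,199.49, so 56,200 boards.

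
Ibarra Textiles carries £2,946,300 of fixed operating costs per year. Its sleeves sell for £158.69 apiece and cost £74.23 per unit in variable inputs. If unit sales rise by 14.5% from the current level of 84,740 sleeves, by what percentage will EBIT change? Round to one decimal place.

+24.6%

Contribution at this volume is 84,740 × £84.46 = £7,157,140.40.
Operating income = contribution − fixed costs = £7,157,140.40 − £2,946,300 = £4,210,840.40.
So DOL = total CM / EBIT = £7,157,140.40 / £4,210,840.40 = 1.6997.
So EBIT moves 1.6997 × (+14.5%) = +24.6%.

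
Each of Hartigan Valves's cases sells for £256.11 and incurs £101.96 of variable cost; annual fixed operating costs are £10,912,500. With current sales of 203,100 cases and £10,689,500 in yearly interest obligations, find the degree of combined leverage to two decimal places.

3.23

Total contribution margin = 203,100 × £154.15 = £31,307,865.00.
EBIT = £31,307,865.00 − £10,912,500 = £20,395,365.00. Interest = £10,689,500.00.
DOL = £31,307,865.00 ÷ £20,395,365.00 = 1.5350; DFL = £20,395,365.00 ÷ £9,705,865.00 = 2.1013.
Combined leverage = 1.5350 × 2.1013 = 3.2255.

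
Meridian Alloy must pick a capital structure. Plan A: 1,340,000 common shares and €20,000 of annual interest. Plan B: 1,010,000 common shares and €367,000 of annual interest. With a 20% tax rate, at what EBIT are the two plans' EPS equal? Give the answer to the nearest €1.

At indifference, (EBIT − 20,000)(1 − t)/1,340,000 = (EBIT − 367,000)(1 − t)/1,010,000.
The (1 − t) factor cancels: (EBIT − 20,000) × 1,010,000 = (EBIT − 367,000) × 1,340,000.
Solving, EBIT = (367,000·1,340,000 − 20,000·1,010,000) / (1,340,000 − 1,010,000) = 471,580,000,000 / 330,000 = 1,429,030.30.

€1,429,030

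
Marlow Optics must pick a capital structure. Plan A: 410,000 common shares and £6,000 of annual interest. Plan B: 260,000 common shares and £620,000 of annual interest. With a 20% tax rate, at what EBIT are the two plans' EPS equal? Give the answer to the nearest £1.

At indifference, (EBIT − 6,000)(1 − t)/410,000 = (EBIT − 620,000)(1 − t)/260,000.
Cancelling (1 − t) and cross-multiplying: 260,000·(EBIT − 6,000) = 410,000·(EBIT − 620,000).
EBIT × (410,000 − 260,000) = 620,000 × 410,000 − 6,000 × 260,000 = 252,640,000,000, so EBIT = 252,640,000,000 ÷ 150,000 = 1,684,266.67.

£1,684,267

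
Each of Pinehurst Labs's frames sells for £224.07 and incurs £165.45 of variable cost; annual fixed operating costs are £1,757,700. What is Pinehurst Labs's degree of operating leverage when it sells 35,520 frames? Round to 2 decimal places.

6.42

Contribution at this volume is 35,520 × £58.62 = £2,082,182.40.
Subtracting fixed costs: EBIT = £2,082,182.40 − £1,757,700 = £324,482.40.
Degree of operating leverage = £2,082,182.40 / £324,482.40 = 6.4169.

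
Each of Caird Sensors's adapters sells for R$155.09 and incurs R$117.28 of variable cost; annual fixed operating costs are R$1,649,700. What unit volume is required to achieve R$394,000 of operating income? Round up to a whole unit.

Contribution margin per unit = R$155.09 − R$117.28 = R$37.81.
Units = (FC + target) / CM = (R$1,649,700 + R$394,000) / R$37.81 = 54,051.84, so 54,052 adapters.

54,052 adapters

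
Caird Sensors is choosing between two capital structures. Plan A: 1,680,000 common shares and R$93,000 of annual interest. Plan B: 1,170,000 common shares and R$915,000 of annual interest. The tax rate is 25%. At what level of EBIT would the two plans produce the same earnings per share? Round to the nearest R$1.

R$2,800,765

Set EPS_A = EPS_B: (EBIT − R$93,000)(1 − 0.25) ÷ 1,680,000 = (EBIT − R$915,000)(1 − 0.25) ÷ 1,170,000.
Cancelling (1 − t) and cross-multiplying: 1,170,000·(EBIT − 93,000) = 1,680,000·(EBIT − 915,000).
EBIT × (1,680,000 − 1,170,000) = 915,000 × 1,680,000 − 93,000 × 1,170,000 = 1,428,390,000,000, so EBIT = 1,428,390,000,000 ÷ 510,000 = 2,800,764.71.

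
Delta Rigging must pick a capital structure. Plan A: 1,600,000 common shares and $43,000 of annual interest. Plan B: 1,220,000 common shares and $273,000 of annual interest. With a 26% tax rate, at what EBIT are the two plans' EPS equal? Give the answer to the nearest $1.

At indifference, (EBIT − 43,000)(1 − t)/1,600,000 = (EBIT − 273,000)(1 − t)/1,220,000.
Cancelling (1 − t) and cross-multiplying: 1,220,000·(EBIT − 43,000) = 1,600,000·(EBIT − 273,000).
EBIT × (1,600,000 − 1,220,000) = 273,000 × 1,600,000 − 43,000 × 1,220,000 = 384,340,000,000, so EBIT = 384,340,000,000 ÷ 380,000 = 1,011,421.05.

$1,011,421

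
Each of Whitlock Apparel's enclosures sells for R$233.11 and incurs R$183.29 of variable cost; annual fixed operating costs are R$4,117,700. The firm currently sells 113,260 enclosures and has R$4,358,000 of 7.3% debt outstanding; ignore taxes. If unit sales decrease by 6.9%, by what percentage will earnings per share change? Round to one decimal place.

-32.3%

At 113,260 units, contribution = 113,260 × R$49.82 = R$5,642,613.20.
Operating income = contribution − fixed costs = R$5,642,613.20 − R$4,117,700 = R$1,524,913.20.
Interest = R$318,134.00, so EBIT − I = R$1,206,779.20.
Degree of combined leverage = contribution ÷ (EBIT − I) = R$5,642,613.20 ÷ R$1,206,779.20 = 4.6758.
%ΔEPS = DCL × %ΔSales = 4.6758 × -6.9% = -32.3%.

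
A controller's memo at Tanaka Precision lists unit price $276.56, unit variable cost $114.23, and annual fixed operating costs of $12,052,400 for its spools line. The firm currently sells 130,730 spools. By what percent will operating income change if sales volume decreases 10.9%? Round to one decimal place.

Contribution at this volume is 130,730 × $162.33 = $21,221,400.90.
Operating income = contribution − fixed costs = $21,221,400.90 − $12,052,400 = $9,169,000.90.
Degree of operating leverage = $21,221,400.90 / $9,169,000.90 = 2.3145.
%ΔEBIT = DOL × %ΔSales = 2.3145 × -10.9% = -25.2%.

-25.2%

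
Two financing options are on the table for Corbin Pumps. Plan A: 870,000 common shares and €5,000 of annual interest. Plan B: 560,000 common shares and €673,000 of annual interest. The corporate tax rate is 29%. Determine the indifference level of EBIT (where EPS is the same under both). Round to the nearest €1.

At indifference, (EBIT − 5,000)(1 − t)/870,000 = (EBIT − 673,000)(1 − t)/560,000.
Cancelling (1 − t) and cross-multiplying: 560,000·(EBIT − 5,000) = 870,000·(EBIT − 673,000).
EBIT × (870,000 − 560,000) = 673,000 × 870,000 − 5,000 × 560,000 = 582,710,000,000, so EBIT = 582,710,000,000 ÷ 310,000 = 1,879,709.68.

€1,879,710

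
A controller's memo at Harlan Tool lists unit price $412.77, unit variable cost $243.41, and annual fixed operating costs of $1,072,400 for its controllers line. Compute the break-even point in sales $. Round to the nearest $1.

$2,613,690

Contribution margin per unit = $412.77 − $243.41 = $169.36, a CM ratio of $169.36 ÷ $412.77 = 0.4103.
Break-even revenue = fixed costs × price ÷ CM = $1,072,400 × $412.77 ÷ $169.36 = $2,613,690.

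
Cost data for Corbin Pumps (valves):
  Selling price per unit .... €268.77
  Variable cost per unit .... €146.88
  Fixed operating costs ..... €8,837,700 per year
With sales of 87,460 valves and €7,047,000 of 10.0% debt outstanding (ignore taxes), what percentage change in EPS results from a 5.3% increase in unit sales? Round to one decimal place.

Contribution at this volume is 87,460 × €121.89 = €10,660,499.40.
Subtracting fixed costs: EBIT = €10,660,499.40 − €8,837,700 = €1,822,799.40.
After interest of €704,700.00, pre-tax earnings = €1,118,099.40.
DCL = total CM / (EBIT − I) = €10,660,499.40 / €1,118,099.40 = 9.5345.
%ΔEPS = DCL × %ΔSales = 9.5345 × +5.3% = +50.5%.

+50.5%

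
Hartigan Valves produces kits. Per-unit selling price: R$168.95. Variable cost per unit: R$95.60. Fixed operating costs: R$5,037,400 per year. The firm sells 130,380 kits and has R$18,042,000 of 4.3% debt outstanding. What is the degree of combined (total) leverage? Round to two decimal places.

2.55

At 130,380 units, contribution = 130,380 × R$73.35 = R$9,563,373.00.
Subtracting fixed costs: EBIT = R$9,563,373.00 − R$5,037,400 = R$4,525,973.00. Interest = R$775,806.00, so EBIT − I = R$3,750,167.00.
DCL = contribution ÷ (EBIT − I) = R$9,563,373.00 ÷ R$3,750,167.00 = 2.5501.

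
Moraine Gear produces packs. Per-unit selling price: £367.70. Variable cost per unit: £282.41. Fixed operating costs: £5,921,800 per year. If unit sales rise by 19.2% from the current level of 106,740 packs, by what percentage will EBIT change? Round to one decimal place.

At 106,740 units, contribution = 106,740 × £85.29 = £9,103,854.60.
EBIT = £9,103,854.60 − £5,921,800 = £3,182,054.60.
So DOL = total CM / EBIT = £9,103,854.60 / £3,182,054.60 = 2.8610.
%ΔEBIT = DOL × %ΔSales = 2.8610 × +19.2% = +54.9%.

+54.9%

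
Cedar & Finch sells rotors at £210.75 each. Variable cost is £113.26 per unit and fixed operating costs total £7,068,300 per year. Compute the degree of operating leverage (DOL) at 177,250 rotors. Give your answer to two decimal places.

Contribution at this volume is 177,250 × £97.49 = £17,280,102.50.
Subtracting fixed costs: EBIT = £17,280,102.50 − £7,068,300 = £10,211,802.50.
Degree of operating leverage = £17,280,102.50 / £10,211,802.50 = 1.6922.

1.69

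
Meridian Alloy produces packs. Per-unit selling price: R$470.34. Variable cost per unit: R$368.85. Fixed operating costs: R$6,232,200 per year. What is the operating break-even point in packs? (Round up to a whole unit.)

61,408 packs

Each unit contributes R$470.34 − R$368.85 = R$101.49.
Units to break even: R$6,232,200 ÷ R$101.49 = 61,407.04, rounded up to 61,408.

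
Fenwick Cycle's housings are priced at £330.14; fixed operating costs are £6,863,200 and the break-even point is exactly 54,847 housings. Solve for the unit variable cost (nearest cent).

At break-even, FC = Q × (P − VC), so P − VC = £6,863,200 ÷ 54,847 = £125.1336.
Hence VC = price − CM = £330.14 − £125.1336 = £205.01.

£205.01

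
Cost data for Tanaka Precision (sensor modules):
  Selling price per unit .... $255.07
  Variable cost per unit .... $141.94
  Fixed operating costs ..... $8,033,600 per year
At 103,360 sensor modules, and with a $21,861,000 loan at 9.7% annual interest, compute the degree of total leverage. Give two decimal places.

At 103,360 units, contribution = 103,360 × $113.13 = $11,693,116.80.
Operating income = contribution − fixed costs = $11,693,116.80 − $8,033,600 = $3,659,516.80. Interest = $2,120,517.00, so EBIT − I = $1,538,999.80.
DCL = contribution ÷ (EBIT − I) = $11,693,116.80 ÷ $1,538,999.80 = 7.5979.

7.60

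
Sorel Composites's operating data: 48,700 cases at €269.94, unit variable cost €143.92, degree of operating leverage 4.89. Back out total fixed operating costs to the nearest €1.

€4,882,128

At 48,700 units, contribution = 48,700 × €126.02 = €6,137,174.00.
DOL = contribution / EBIT, so EBIT = €6,137,174.00 / 4.89 = €1,255,045.81.
And FC = contribution − EBIT = €6,137,174.00 − €1,255,045.81 = €4,882,128.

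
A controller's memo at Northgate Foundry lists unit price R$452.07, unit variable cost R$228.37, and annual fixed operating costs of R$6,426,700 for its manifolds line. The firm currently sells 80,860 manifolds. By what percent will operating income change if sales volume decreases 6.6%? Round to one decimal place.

Total contribution margin = 80,860 × R$223.70 = R$18,088,382.00.
Operating income = contribution − fixed costs = R$18,088,382.00 − R$6,426,700 = R$11,661,682.00.
Degree of operating leverage = R$18,088,382.00 / R$11,661,682.00 = 1.5511.
%ΔEBIT = DOL × %ΔSales = 1.5511 × -6.6% = -10.2%.

-10.2%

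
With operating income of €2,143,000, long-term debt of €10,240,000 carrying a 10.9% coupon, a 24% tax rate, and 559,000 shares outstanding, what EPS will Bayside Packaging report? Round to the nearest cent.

€1.40

Interest = €1,116,160.00, so EBT = €2,143,000 − €1,116,160.00 = €1,026,840.00.
After tax at 24%: net income = €1,026,840.00 × 0.76 = €780,398.40.
EPS = €780,398.40 ÷ 559,000 = €1.40.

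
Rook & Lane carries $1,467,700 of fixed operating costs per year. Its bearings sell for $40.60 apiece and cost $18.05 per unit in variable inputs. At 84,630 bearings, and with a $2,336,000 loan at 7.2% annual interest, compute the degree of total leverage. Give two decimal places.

7.00

Total contribution margin = 84,630 × $22.55 = $1,908,406.50.
Operating income = contribution − fixed costs = $1,908,406.50 − $1,467,700 = $440,706.50. Interest = $168,192.00, so EBIT − I = $272,514.50.
DCL = contribution ÷ (EBIT − I) = $1,908,406.50 ÷ $272,514.50 = 7.0030.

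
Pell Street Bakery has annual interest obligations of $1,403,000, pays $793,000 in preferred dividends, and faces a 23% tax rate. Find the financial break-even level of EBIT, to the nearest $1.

$2,432,870

Preferred dividends are paid after tax, so their pre-tax equivalent is $793,000 ÷ (1 − 0.23) = $1,029,870.13.
EPS = 0 when EBIT covers interest plus the pre-tax preferred burden: $1,403,000 + $1,029,870.13 = $2,432,870.13.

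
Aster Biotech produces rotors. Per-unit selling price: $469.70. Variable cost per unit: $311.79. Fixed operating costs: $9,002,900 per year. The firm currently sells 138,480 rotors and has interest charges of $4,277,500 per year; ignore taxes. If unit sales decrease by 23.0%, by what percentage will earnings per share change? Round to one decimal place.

Contribution at this volume is 138,480 × $157.91 = $21,867,376.80.
EBIT = $21,867,376.80 − $9,002,900 = $12,864,476.80.
Interest = $4,277,500.00, so EBIT − I = $8,586,976.80.
Degree of combined leverage = contribution ÷ (EBIT − I) = $21,867,376.80 ÷ $8,586,976.80 = 2.5466.
%ΔEPS = DCL × %ΔSales = 2.5466 × -23.0% = -58.6%.

-58.6%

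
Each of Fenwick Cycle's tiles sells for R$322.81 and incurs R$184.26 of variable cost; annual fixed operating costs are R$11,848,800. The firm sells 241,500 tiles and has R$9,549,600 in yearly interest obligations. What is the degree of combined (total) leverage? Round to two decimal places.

Contribution at this volume is 241,500 × R$138.55 = R$33,459,825.00.
Subtracting fixed costs: EBIT = R$33,459,825.00 − R$11,848,800 = R$21,611,025.00. Interest = R$9,549,600.00, so EBIT − I = R$12,061,425.00.
Degree of total leverage = total CM / (EBIT − interest) = R$33,459,825.00 / R$12,061,425.00 = 2.7741.

2.77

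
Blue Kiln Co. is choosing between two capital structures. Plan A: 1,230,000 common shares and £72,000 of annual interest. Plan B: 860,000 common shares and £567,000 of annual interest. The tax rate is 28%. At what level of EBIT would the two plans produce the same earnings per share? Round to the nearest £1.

£1,717,541

Set EPS_A = EPS_B: (EBIT − £72,000)(1 − 0.28) ÷ 1,230,000 = (EBIT − £567,000)(1 − 0.28) ÷ 860,000.
Cancelling (1 − t) and cross-multiplying: 860,000·(EBIT − 72,000) = 1,230,000·(EBIT − 567,000).
Solving, EBIT = (567,000·1,230,000 − 72,000·860,000) / (1,230,000 − 860,000) = 635,490,000,000 / 370,000 = 1,717,540.54.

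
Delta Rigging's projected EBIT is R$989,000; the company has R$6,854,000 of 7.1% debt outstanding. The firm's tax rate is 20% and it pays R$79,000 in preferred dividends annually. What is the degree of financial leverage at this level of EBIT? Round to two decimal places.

2.45

Interest = R$486,634.00.
Pre-tax preferred-dividend burden = R$79,000 ÷ (1 − 0.20) = R$98,750.00.
DFL = EBIT ÷ [EBIT − I − D_p/(1−t)] = R$989,000 ÷ [R$989,000 − R$486,634.00 − R$98,750.00] = R$989,000 ÷ R$403,616.00 = 2.4503.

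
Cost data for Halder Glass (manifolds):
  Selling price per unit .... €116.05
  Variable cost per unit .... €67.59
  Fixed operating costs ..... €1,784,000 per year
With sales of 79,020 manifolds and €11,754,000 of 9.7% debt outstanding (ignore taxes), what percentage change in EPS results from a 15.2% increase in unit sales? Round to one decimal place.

At 79,020 units, contribution = 79,020 × €48.46 = €3,829,309.20.
Subtracting fixed costs: EBIT = €3,829,309.20 − €1,784,000 = €2,045,309.20.
After interest of €1,140,138.00, pre-tax earnings = €905,171.20.
Degree of combined leverage = contribution ÷ (EBIT − I) = €3,829,309.20 ÷ €905,171.20 = 4.2305.
EPS therefore changes by 4.2305 × (+15.2%) = +64.3%.

+64.3%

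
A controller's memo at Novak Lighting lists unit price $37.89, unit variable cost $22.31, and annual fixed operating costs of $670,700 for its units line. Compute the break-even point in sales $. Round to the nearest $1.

CM per unit = $37.89 − $22.31 = $15.58; CM ratio = $15.58 / $37.89 = 0.4112.
Break-even sales = FC ÷ CM ratio = $670,700 × $37.89 / $15.58 = $1,631,118.

$1,631,118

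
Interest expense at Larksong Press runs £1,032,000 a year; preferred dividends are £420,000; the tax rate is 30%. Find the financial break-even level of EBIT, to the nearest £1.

Preferred dividends are paid after tax, so their pre-tax equivalent is £420,000 ÷ (1 − 0.30) = £600,000.00.
Financial break-even EBIT = interest + D_p ÷ (1 − t) = £1,032,000 + £600,000.00 = £1,632,000.00.

£1,632,000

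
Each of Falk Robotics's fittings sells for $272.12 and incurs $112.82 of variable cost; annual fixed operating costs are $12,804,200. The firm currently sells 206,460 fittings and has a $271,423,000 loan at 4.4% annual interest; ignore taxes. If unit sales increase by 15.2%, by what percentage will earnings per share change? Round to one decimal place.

+61.4%

At 206,460 units, contribution = 206,460 × $159.30 = $32,889,078.00.
EBIT = $32,889,078.00 − $12,804,200 = $20,084,878.00.
After interest of $11,942,612.00, pre-tax earnings = $8,142,266.00.
DCL = total CM / (EBIT − I) = $32,889,078.00 / $8,142,266.00 = 4.0393.
%ΔEPS = DCL × %ΔSales = 4.0393 × +15.2% = +61.4%.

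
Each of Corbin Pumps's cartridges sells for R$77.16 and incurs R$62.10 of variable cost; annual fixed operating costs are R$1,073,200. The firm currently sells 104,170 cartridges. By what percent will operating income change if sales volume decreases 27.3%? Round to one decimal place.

-86.4%

Total contribution margin = 104,170 × R$15.06 = R$1,568,800.20.
Operating income = contribution − fixed costs = R$1,568,800.20 − R$1,073,200 = R$495,600.20.
DOL = contribution ÷ EBIT = R$1,568,800.20 ÷ R$495,600.20 = 3.1655.
So EBIT moves 3.1655 × (-27.3%) = -86.4%.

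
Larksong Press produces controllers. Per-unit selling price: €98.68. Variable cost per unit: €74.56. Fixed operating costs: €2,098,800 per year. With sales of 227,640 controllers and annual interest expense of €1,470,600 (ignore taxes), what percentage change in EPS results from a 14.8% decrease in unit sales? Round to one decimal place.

Contribution at this volume is 227,640 × €24.12 = €5,490,676.80.
Subtracting fixed costs: EBIT = €5,490,676.80 − €2,098,800 = €3,391,876.80.
After interest of €1,470,600.00, pre-tax earnings = €1,921,276.80.
Degree of combined leverage = contribution ÷ (EBIT − I) = €5,490,676.80 ÷ €1,921,276.80 = 2.8578.
EPS therefore changes by 2.8578 × (-14.8%) = -42.3%.

-42.3%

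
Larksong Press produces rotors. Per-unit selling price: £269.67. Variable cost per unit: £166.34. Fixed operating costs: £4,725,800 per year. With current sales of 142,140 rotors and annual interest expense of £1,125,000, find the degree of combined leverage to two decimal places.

At 142,140 units, contribution = 142,140 × £103.33 = £14,687,326.20.
Operating income = contribution − fixed costs = £14,687,326.20 − £4,725,800 = £9,961,526.20. Interest = £1,125,000.00, so EBIT − I = £8,836,526.20.
DCL = contribution ÷ (EBIT − I) = £14,687,326.20 ÷ £8,836,526.20 = 1.6621.

1.66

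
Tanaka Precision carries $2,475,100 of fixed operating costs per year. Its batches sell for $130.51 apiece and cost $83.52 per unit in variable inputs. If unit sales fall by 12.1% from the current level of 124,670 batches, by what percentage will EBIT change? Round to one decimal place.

At 124,670 units, contribution = 124,670 × $46.99 = $5,858,243.30.
Subtracting fixed costs: EBIT = $5,858,243.30 − $2,475,100 = $3,383,143.30.
Degree of operating leverage = $5,858,243.30 / $3,383,143.30 = 1.7316.
%ΔEBIT = DOL × %ΔSales = 1.7316 × -12.1% = -21.0%.

-21.0%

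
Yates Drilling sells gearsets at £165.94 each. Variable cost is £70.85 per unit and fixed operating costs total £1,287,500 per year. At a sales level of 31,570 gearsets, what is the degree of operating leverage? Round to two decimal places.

Contribution at this volume is 31,570 × £95.09 = £3,001,991.30.
Operating income = contribution − fixed costs = £3,001,991.30 − £1,287,500 = £1,714,491.30.
Degree of operating leverage = £3,001,991.30 / £1,714,491.30 = 1.7510.

1.75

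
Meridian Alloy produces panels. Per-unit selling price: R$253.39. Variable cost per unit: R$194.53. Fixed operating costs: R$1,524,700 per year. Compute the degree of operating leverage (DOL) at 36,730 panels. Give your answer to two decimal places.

At 36,730 units, contribution = 36,730 × R$58.86 = R$2,161,927.80.
Subtracting fixed costs: EBIT = R$2,161,927.80 − R$1,524,700 = R$637,227.80.
So DOL = total CM / EBIT = R$2,161,927.80 / R$637,227.80 = 3.3927.

3.39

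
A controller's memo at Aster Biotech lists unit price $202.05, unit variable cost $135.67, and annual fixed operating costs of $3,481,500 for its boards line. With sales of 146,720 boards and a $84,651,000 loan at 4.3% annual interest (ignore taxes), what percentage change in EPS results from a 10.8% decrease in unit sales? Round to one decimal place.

Total contribution margin = 146,720 × $66.38 = $9,739,273.60.
Subtracting fixed costs: EBIT = $9,739,273.60 − $3,481,500 = $6,257,773.60.
After interest of $3,639,993.00, pre-tax earnings = $2,617,780.60.
DCL = total CM / (EBIT − I) = $9,739,273.60 / $2,617,780.60 = 3.7204.
EPS therefore changes by 3.7204 × (-10.8%) = -40.2%.

-40.2%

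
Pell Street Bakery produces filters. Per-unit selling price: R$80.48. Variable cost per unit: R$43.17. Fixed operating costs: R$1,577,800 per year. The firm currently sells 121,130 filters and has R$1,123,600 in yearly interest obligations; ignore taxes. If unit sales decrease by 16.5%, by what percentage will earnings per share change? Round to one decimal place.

-41.0%

At 121,130 units, contribution = 121,130 × R$37.31 = R$4,519,360.30.
EBIT = R$4,519,360.30 − R$1,577,800 = R$2,941,560.30.
Interest = R$1,123,600.00, so EBIT − I = R$1,817,960.30.
Degree of combined leverage = contribution ÷ (EBIT − I) = R$4,519,360.30 ÷ R$1,817,960.30 = 2.4860.
EPS therefore changes by 2.4860 × (-16.5%) = -41.0%.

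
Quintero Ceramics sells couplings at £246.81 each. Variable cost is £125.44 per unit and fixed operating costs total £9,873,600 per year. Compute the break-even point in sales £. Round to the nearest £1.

£20,078,300

Contribution margin per unit = £246.81 − £125.44 = £121.37, a CM ratio of £121.37 ÷ £246.81 = 0.4918.
Break-even sales = FC ÷ CM ratio = £9,873,600 × £246.81 / £121.37 = £20,078,300.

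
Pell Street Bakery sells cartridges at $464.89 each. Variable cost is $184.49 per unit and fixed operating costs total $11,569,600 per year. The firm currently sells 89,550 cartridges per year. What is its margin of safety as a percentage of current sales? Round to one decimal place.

Each unit contributes $464.89 − $184.49 = $280.40. Break-even units = $11,569,600 ÷ $280.40 = 41,261.06; break-even revenue = 41,261.06 × $464.89 = $19,181,852.15.
Actual sales revenue = 89,550 × $464.89 = $41,630,899.50.
Margin of safety = ($41,630,899.50 − $19,181,852.15) ÷ $41,630,899.50 = 53.9%.

53.9%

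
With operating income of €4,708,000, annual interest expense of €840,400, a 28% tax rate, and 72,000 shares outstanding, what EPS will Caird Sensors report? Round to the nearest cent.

€38.68

Pre-tax income = €4,708,000 − €840,400.00 = €3,867,600.00.
Net income = €3,867,600.00 × (1 − 0.28) = €2,784,672.00.
EPS = €2,784,672.00 ÷ 72,000 = €38.68.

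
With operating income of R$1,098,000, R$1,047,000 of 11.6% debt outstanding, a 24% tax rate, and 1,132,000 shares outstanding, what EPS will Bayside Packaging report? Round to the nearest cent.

R$0.66

Pre-tax income = R$1,098,000 − R$121,452.00 = R$976,548.00.
Net income = R$976,548.00 × (1 − 0.24) = R$742,176.48.
EPS = R$742,176.48 ÷ 1,132,000 = R$0.66.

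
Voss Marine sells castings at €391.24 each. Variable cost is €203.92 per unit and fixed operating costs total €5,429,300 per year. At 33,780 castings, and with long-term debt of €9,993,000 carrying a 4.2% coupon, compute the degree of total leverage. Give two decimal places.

At 33,780 units, contribution = 33,780 × €187.32 = €6,327,669.60.
EBIT = €6,327,669.60 − €5,429,300 = €898,369.60. Interest = €419,706.00.
DOL = €6,327,669.60 ÷ €898,369.60 = 7.0435; DFL = €898,369.60 ÷ €478,663.60 = 1.8768.
Combined leverage = 7.0435 × 1.8768 = 13.2192.

13.22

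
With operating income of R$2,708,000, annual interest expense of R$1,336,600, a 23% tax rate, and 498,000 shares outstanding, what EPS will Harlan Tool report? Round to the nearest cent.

R$2.12

Interest = R$1,336,600.00, so EBT = R$2,708,000 − R$1,336,600.00 = R$1,371,400.00.
Net income = R$1,371,400.00 × (1 − 0.23) = R$1,055,978.00.
EPS = R$1,055,978.00 ÷ 498,000 = R$2.12.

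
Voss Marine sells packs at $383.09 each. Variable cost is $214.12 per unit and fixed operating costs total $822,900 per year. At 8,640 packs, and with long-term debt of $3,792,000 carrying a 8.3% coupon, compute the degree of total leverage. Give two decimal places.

Total contribution margin = 8,640 × $168.97 = $1,459,900.80.
EBIT = $1,459,900.80 − $822,900 = $637,000.80. Interest = $314,736.00.
DOL = $1,459,900.80 ÷ $637,000.80 = 2.2918; DFL = $637,000.80 ÷ $322,264.80 = 1.9766.
DCL = DOL × DFL = 2.2918 × 1.9766 = 4.5300.

4.53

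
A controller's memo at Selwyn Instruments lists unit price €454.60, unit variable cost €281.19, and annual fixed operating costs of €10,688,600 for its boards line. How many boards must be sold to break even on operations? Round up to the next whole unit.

61,638 boards

Each unit contributes €454.60 − €281.19 = €173.41.
Units to break even: €10,688,600 ÷ €173.41 = 61,637.74, rounded up to 61,638.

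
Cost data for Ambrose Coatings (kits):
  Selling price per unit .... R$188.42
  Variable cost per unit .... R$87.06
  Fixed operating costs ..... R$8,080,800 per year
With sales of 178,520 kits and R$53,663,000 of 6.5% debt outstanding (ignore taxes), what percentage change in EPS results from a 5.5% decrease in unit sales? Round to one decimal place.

-15.3%

At 178,520 units, contribution = 178,520 × R$101.36 = R$18,094,787.20.
EBIT = R$18,094,787.20 − R$8,080,800 = R$10,013,987.20.
Interest = R$3,488,095.00, so EBIT − I = R$6,525,892.20.
DCL = total CM / (EBIT − I) = R$18,094,787.20 / R$6,525,892.20 = 2.7728.
%ΔEPS = DCL × %ΔSales = 2.7728 × -5.5% = -15.3%.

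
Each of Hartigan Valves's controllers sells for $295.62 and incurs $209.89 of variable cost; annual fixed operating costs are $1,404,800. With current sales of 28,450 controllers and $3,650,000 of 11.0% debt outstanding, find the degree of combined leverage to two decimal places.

3.85

Contribution at this volume is 28,450 × $85.73 = $2,439,018.50.
Operating income = contribution − fixed costs = $2,439,018.50 − $1,404,800 = $1,034,218.50. Interest = $401,500.00.
DOL = $2,439,018.50 ÷ $1,034,218.50 = 2.3583; DFL = $1,034,218.50 ÷ $632,718.50 = 1.6346.
DCL = DOL × DFL = 2.3583 × 1.6346 = 3.8549.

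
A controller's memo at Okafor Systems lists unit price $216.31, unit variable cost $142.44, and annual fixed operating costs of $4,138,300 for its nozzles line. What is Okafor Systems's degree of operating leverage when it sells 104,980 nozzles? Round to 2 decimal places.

2.14

At 104,980 units, contribution = 104,980 × $73.87 = $7,754,872.60.
EBIT = $7,754,872.60 − $4,138,300 = $3,616,572.60.
Degree of operating leverage = $7,754,872.60 / $3,616,572.60 = 2.1443.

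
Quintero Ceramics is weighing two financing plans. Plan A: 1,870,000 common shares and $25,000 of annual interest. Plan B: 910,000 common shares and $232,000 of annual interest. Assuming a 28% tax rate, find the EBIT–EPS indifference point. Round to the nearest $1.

At indifference, (EBIT − 25,000)(1 − t)/1,870,000 = (EBIT − 232,000)(1 − t)/910,000.
The (1 − t) factor cancels: (EBIT − 25,000) × 910,000 = (EBIT − 232,000) × 1,870,000.
EBIT × (1,870,000 − 910,000) = 232,000 × 1,870,000 − 25,000 × 910,000 = 411,090,000,000, so EBIT = 411,090,000,000 ÷ 960,000 = 428,218.75.

$428,219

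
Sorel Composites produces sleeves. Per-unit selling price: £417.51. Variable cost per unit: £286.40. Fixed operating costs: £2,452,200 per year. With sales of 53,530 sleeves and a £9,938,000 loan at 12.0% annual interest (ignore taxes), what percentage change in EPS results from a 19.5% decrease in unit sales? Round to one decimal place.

Contribution at this volume is 53,530 × £131.11 = £7,018,318.30.
EBIT = £7,018,318.30 − £2,452,200 = £4,566,118.30.
After interest of £1,192,560.00, pre-tax earnings = £3,373,558.30.
Degree of combined leverage = contribution ÷ (EBIT − I) = £7,018,318.30 ÷ £3,373,558.30 = 2.0804.
EPS therefore changes by 2.0804 × (-19.5%) = -40.6%.

-40.6%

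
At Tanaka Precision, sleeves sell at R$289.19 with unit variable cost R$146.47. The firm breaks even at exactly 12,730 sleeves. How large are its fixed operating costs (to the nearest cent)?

R$1,816,825.60

Unit CM = price − variable cost = R$289.19 − R$146.47 = R$142.72.
Fixed costs = break-even units × CM = 12,730 × R$142.72 = R$1,816,825.60.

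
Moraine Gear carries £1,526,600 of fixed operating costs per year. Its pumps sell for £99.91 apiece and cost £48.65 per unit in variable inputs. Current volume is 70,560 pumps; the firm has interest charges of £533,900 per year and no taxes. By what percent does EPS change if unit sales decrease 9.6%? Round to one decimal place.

-22.3%

At 70,560 units, contribution = 70,560 × £51.26 = £3,616,905.60.
EBIT = £3,616,905.60 − £1,526,600 = £2,090,305.60.
Interest = £533,900.00, so EBIT − I = £1,556,405.60.
Degree of combined leverage = contribution ÷ (EBIT − I) = £3,616,905.60 ÷ £1,556,405.60 = 2.3239.
%ΔEPS = DCL × %ΔSales = 2.3239 × -9.6% = -22.3%.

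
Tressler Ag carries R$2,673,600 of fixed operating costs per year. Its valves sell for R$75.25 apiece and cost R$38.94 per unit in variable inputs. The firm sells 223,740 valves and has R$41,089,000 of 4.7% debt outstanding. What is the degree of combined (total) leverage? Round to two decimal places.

Contribution at this volume is 223,740 × R$36.31 = R$8,123,999.40.
EBIT = R$8,123,999.40 − R$2,673,600 = R$5,450,399.40. Interest = R$1,931,183.00, so EBIT − I = R$3,519,216.40.
Degree of total leverage = total CM / (EBIT − interest) = R$8,123,999.40 / R$3,519,216.40 = 2.3085.

2.31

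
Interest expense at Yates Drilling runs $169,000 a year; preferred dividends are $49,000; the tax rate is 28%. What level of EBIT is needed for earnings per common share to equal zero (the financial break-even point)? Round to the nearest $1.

Preferred dividends are paid after tax, so their pre-tax equivalent is $49,000 ÷ (1 − 0.28) = $68,055.56.
EPS = 0 when EBIT covers interest plus the pre-tax preferred burden: $169,000 + $68,055.56 = $237,055.56.

$237,056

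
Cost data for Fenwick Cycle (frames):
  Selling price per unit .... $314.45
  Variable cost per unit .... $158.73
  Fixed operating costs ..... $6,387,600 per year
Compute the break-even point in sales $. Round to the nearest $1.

Contribution margin per unit = $314.45 − $158.73 = $155.72, a CM ratio of $155.72 ÷ $314.45 = 0.4952.
Break-even revenue = fixed costs × price ÷ CM = $6,387,600 × $314.45 ÷ $155.72 = $12,898,670.

$12,898,670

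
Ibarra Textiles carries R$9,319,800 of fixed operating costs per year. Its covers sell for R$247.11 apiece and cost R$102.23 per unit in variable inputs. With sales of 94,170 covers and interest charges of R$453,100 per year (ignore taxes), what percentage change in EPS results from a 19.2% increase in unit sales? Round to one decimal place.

At 94,170 units, contribution = 94,170 × R$144.88 = R$13,643,349.60.
Operating income = contribution − fixed costs = R$13,643,349.60 − R$9,319,800 = R$4,323,549.60.
After interest of R$453,100.00, pre-tax earnings = R$3,870,449.60.
DCL = total CM / (EBIT − I) = R$13,643,349.60 / R$3,870,449.60 = 3.5250.
EPS therefore changes by 3.5250 × (+19.2%) = +67.7%.

+67.7%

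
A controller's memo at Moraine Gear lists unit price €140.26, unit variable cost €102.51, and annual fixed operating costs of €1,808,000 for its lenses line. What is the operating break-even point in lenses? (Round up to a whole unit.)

47,895 lenses

Each unit contributes €140.26 − €102.51 = €37.75.
Units to break even: €1,808,000 ÷ €37.75 = 47,894.04, rounded up to 47,895.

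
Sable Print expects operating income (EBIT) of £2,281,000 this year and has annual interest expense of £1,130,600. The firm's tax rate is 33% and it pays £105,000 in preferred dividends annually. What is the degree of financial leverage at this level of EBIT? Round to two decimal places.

2.30

Interest = £1,130,600.00.
Pre-tax preferred-dividend burden = £105,000 ÷ (1 − 0.33) = £156,716.42.
DFL = EBIT ÷ [EBIT − I − D_p/(1−t)] = £2,281,000 ÷ [£2,281,000 − £1,130,600.00 − £156,716.42] = £2,281,000 ÷ £993,683.58 = 2.2955.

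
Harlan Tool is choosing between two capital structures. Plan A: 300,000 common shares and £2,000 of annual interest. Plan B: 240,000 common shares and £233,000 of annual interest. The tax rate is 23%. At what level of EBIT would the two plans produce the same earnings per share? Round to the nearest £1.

£1,157,000

Set EPS_A = EPS_B: (EBIT − £2,000)(1 − 0.23) ÷ 300,000 = (EBIT − £233,000)(1 − 0.23) ÷ 240,000.
The (1 − t) factor cancels: (EBIT − 2,000) × 240,000 = (EBIT − 233,000) × 300,000.
Solving, EBIT = (233,000·300,000 − 2,000·240,000) / (300,000 − 240,000) = 69,420,000,000 / 60,000 = 1,157,000.00.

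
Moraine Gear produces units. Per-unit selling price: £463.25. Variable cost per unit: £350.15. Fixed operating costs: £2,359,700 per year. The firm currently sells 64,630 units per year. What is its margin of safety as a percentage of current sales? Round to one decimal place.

Each unit contributes £463.25 − £350.15 = £113.10. Break-even units = £2,359,700 ÷ £113.10 = 20,863.84; break-even revenue = 20,863.84 × £463.25 = £9,665,172.63.
Current sales = 64,630 × £463.25 = £29,939,847.50.
Margin of safety = (£29,939,847.50 − £9,665,172.63) ÷ £29,939,847.50 = 67.7%.

67.7%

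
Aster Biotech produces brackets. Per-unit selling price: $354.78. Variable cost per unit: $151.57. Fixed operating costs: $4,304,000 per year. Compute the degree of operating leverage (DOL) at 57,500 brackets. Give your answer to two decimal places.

1.58

At 57,500 units, contribution = 57,500 × $203.21 = $11,684,575.00.
EBIT = $11,684,575.00 − $4,304,000 = $7,380,575.00.
So DOL = total CM / EBIT = $11,684,575.00 / $7,380,575.00 = 1.5832.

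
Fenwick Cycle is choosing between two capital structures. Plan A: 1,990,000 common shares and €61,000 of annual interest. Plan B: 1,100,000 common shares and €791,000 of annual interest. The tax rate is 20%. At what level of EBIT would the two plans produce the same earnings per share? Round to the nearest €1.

At indifference, (EBIT − 61,000)(1 − t)/1,990,000 = (EBIT − 791,000)(1 − t)/1,100,000.
The (1 − t) factor cancels: (EBIT − 61,000) × 1,100,000 = (EBIT − 791,000) × 1,990,000.
Solving, EBIT = (791,000·1,990,000 − 61,000·1,100,000) / (1,990,000 − 1,100,000) = 1,506,990,000,000 / 890,000 = 1,693,247.19.

€1,693,247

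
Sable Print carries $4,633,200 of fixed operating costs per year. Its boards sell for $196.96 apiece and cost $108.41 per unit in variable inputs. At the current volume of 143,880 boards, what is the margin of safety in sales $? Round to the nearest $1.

Contribution margin per unit = $196.96 − $108.41 = $88.55. Break-even units = $4,633,200 ÷ $88.55 = 52,322.98; break-even revenue = 52,322.98 × $196.96 = $10,305,534.41.
Actual sales revenue = 143,880 × $196.96 = $28,338,604.80.
Margin of safety = $28,338,604.80 − $10,305,534.41 = $18,033,070.

$18,033,070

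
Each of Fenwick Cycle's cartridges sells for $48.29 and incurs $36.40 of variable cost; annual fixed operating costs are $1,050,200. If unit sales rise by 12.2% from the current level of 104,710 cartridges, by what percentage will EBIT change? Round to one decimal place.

+78.0%

At 104,710 units, contribution = 104,710 × $11.89 = $1,245,001.90.
Operating income = contribution − fixed costs = $1,245,001.90 − $1,050,200 = $194,801.90.
So DOL = total CM / EBIT = $1,245,001.90 / $194,801.90 = 6.3911.
So EBIT moves 6.3911 × (+12.2%) = +78.0%.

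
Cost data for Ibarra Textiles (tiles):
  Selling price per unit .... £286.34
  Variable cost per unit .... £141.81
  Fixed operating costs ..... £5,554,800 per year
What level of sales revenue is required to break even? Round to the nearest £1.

CM per unit = £286.34 − £141.81 = £144.53; CM ratio = £144.53 / £286.34 = 0.5047.
Break-even sales = FC ÷ CM ratio = £5,554,800 × £286.34 / £144.53 = £11,005,061.

£11,005,061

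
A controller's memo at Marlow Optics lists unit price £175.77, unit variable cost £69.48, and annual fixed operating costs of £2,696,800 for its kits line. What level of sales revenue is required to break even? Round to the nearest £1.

Contribution margin per unit = £175.77 − £69.48 = £106.29, a CM ratio of £106.29 ÷ £175.77 = 0.6047.
Break-even sales = FC ÷ CM ratio = £2,696,800 × £175.77 / £106.29 = £4,459,653.

£4,459,653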